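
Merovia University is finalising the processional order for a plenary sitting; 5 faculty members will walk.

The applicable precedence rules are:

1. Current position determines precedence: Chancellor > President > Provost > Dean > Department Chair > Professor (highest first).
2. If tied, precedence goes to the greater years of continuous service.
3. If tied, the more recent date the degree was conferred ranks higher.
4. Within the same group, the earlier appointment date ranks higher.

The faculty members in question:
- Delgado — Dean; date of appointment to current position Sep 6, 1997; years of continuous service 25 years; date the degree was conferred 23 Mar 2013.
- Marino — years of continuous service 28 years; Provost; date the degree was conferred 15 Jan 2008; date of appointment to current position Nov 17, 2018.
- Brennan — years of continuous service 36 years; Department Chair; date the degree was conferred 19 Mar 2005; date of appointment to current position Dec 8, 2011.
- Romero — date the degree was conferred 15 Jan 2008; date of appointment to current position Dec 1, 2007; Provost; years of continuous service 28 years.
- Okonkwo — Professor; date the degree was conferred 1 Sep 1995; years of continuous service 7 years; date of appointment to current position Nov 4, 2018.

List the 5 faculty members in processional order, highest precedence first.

By current position: Romero and Marino (Provost); then Delgado (Dean); then Brennan (Department Chair); then Okonkwo (Professor).
Romero and Marino both have years of continuous service 28 years, so the next rule applies.
Romero and Marino both have date the degree was conferred 15 Jan 2008, so the next rule applies.
Among Romero and Marino, by date of appointment to current position (earlier first): Romero (Dec 1, 2007) before Marino (Nov 17, 2018).
Full order: Romero, Marino, Delgado, Brennan, Okonkwo.

Romero, Marino, Delgado, Brennan, Okonkwo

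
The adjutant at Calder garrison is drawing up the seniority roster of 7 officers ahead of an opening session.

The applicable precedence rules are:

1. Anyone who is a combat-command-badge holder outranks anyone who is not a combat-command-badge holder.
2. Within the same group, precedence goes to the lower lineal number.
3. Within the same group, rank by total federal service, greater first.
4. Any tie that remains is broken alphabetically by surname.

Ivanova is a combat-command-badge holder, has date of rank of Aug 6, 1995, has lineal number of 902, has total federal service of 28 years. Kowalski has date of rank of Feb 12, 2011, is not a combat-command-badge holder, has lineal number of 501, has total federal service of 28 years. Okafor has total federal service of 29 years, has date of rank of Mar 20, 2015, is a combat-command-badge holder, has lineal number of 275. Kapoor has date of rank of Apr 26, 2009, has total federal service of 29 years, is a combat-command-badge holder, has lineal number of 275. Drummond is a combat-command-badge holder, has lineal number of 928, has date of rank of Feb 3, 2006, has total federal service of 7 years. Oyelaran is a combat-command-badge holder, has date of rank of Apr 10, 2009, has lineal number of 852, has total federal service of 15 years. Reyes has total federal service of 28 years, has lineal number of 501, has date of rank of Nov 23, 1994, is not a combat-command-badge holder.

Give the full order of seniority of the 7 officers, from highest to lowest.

By the first rule: Kapoor, Okafor, Oyelaran, Ivanova and Drummond (each a combat-command-badge holder); then Kowalski and Reyes (both not a combat-command-badge holder).
Among Kapoor, Okafor, Oyelaran, Ivanova and Drummond, by lineal number (lower first): Kapoor and Okafor (275) before Oyelaran (852) before Ivanova (902) before Drummond (928).
Kapoor and Okafor both have total federal service 29 years, so the next rule applies.
Among Kapoor and Okafor, alphabetically by surname: Kapoor before Okafor.
Kowalski and Reyes both have lineal number 501, so the next rule applies.
Kowalski and Reyes both have total federal service 28 years, so the next rule applies.
Among Kowalski and Reyes, alphabetically by surname: Kowalski before Reyes.
Full order: Kapoor, Okafor, Oyelaran, Ivanova, Drummond, Kowalski, Reyes.

Kapoor, Okafor, Oyelaran, Ivanova, Drummond, Kowalski, Reyes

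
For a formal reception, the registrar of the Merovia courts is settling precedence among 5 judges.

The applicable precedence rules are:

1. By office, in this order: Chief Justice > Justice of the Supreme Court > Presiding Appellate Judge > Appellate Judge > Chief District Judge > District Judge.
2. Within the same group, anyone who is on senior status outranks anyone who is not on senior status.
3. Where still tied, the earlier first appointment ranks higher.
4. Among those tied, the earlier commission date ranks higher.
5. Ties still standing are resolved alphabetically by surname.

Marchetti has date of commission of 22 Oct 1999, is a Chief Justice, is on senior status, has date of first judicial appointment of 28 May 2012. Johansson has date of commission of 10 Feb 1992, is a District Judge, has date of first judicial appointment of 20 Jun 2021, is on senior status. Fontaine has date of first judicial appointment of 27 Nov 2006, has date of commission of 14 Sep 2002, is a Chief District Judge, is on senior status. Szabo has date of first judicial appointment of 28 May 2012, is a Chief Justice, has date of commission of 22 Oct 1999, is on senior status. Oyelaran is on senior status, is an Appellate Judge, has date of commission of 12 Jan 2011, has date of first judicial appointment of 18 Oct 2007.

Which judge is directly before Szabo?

By office: Marchetti and Szabo (Chief Justice); then Oyelaran (Appellate Judge); then Fontaine (Chief District Judge); then Johansson (District Judge).
Marchetti and Szabo are each on senior status, so the next rule applies.
Marchetti and Szabo both have date of first judicial appointment 28 May 2012, so the next rule applies.
Marchetti and Szabo both have date of commission 22 Oct 1999, so the next rule applies.
Among Marchetti and Szabo, alphabetically by surname: Marchetti before Szabo.
Order: Marchetti, Szabo, Oyelaran, Fontaine, Johansson.

Marchetti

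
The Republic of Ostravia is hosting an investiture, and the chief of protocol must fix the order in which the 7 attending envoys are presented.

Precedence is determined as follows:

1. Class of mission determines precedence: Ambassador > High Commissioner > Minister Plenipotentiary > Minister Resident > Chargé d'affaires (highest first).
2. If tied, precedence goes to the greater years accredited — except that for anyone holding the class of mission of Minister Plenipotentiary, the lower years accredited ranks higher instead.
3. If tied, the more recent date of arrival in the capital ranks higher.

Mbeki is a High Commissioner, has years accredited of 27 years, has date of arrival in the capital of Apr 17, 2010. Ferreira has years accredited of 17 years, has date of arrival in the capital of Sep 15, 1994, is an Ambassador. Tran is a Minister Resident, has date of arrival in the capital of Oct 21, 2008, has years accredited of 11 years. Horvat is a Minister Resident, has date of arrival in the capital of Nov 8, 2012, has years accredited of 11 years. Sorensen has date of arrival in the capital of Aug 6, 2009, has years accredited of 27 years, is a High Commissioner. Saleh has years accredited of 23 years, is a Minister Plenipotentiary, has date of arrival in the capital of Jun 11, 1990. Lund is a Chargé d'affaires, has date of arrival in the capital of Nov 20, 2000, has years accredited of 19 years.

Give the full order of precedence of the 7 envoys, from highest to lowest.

By class of mission: Ferreira (Ambassador); then Mbeki and Sorensen (High Commissioner); then Saleh (Minister Plenipotentiary); then Horvat and Tran (Minister Resident); then Lund (Chargé d'affaires).
Mbeki and Sorensen both have years accredited 27 years, so the next rule applies.
Among Mbeki and Sorensen, by date of arrival in the capital (later first): Mbeki (Apr 17, 2010) before Sorensen (Aug 6, 2009).
Horvat and Tran both have years accredited 11 years, so the next rule applies.
Among Horvat and Tran, by date of arrival in the capital (later first): Horvat (Nov 8, 2012) before Tran (Oct 21, 2008).
Full order: Ferreira, Mbeki, Sorensen, Saleh, Horvat, Tran, Lund.

Ferreira, Mbeki, Sorensen, Saleh, Horvat, Tran, Lund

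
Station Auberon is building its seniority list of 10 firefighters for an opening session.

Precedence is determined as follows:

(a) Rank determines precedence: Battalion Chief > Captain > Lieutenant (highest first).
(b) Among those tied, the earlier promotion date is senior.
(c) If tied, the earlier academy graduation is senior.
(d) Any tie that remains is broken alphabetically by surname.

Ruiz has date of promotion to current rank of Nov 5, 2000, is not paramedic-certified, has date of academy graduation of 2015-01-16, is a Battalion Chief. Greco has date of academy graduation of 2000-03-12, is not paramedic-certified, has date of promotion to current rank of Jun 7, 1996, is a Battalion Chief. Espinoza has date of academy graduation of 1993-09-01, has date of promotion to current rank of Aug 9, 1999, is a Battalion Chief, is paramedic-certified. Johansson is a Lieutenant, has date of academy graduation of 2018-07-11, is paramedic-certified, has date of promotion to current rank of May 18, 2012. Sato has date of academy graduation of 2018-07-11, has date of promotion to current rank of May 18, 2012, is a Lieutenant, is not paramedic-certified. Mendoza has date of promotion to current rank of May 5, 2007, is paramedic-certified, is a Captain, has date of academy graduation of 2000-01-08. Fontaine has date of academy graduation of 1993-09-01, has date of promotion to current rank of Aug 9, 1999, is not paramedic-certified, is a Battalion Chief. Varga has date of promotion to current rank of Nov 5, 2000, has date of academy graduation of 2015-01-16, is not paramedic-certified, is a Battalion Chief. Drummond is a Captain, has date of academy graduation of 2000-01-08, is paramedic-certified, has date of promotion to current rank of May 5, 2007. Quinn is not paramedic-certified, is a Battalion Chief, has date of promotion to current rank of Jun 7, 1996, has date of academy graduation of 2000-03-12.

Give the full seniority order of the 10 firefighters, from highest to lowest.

Greco, Quinn, Espinoza, Fontaine, Ruiz, Varga, Drummond, Mendoza, Johansson, Sato

By rank: Greco, Quinn, Espinoza, Fontaine, Ruiz and Varga (Battalion Chief); then Drummond and Mendoza (Captain); then Johansson and Sato (Lieutenant).
Among Greco, Quinn, Espinoza, Fontaine, Ruiz and Varga, by date of promotion to current rank (earlier first): Greco and Quinn (Jun 7, 1996) before Espinoza and Fontaine (Aug 9, 1999) before Ruiz and Varga (Nov 5, 2000).
Greco and Quinn both have date of academy graduation 2000-03-12, so the next rule applies.
Among Greco and Quinn, alphabetically by surname: Greco before Quinn.
Espinoza and Fontaine both have date of academy graduation 1993-09-01, so the next rule applies.
Among Espinoza and Fontaine, alphabetically by surname: Espinoza before Fontaine.
Ruiz and Varga both have date of academy graduation 2015-01-16, so the next rule applies.
Among Ruiz and Varga, alphabetically by surname: Ruiz before Varga.
Drummond and Mendoza both have date of promotion to current rank May 5, 2007, so the next rule applies.
Drummond and Mendoza both have date of academy graduation 2000-01-08, so the next rule applies.
Among Drummond and Mendoza, alphabetically by surname: Drummond before Mendoza.
Johansson and Sato both have date of promotion to current rank May 18, 2012, so the next rule applies.
Johansson and Sato both have date of academy graduation 2018-07-11, so the next rule applies.
Among Johansson and Sato, alphabetically by surname: Johansson before Sato.
Full order: Greco, Quinn, Espinoza, Fontaine, Ruiz, Varga, Drummond, Mendoza, Johansson, Sato.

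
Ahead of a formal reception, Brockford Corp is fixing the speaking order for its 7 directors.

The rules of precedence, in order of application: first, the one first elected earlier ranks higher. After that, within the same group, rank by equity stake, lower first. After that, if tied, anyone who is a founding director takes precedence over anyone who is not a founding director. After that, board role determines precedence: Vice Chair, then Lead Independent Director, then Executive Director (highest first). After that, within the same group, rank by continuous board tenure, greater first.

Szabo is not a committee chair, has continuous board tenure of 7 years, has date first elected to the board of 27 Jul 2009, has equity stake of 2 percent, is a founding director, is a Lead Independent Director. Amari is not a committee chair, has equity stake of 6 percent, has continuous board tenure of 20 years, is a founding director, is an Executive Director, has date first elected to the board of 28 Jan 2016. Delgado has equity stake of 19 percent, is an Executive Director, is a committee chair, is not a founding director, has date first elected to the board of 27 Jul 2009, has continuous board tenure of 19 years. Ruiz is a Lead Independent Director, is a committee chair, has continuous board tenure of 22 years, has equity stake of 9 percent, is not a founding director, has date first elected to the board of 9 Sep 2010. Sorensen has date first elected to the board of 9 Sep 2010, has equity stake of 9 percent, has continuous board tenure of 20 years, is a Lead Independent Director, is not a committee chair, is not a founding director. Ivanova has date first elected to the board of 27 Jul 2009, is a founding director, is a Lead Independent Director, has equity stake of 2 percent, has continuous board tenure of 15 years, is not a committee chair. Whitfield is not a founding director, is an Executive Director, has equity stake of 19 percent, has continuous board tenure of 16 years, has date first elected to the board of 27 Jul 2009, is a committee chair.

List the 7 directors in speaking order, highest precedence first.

By date first elected to the board (earlier first): Ivanova, Szabo, Delgado and Whitfield (each 27 Jul 2009); then Ruiz and Sorensen (both 9 Sep 2010); then Amari (28 Jan 2016).
Among Ivanova, Szabo, Delgado and Whitfield, by equity stake (lower first): Ivanova and Szabo (2 percent) before Delgado and Whitfield (19 percent).
Ivanova and Szabo are each a founding director, so the next rule applies.
Ivanova and Szabo are each Lead Independent Director, so the next rule applies.
Among Ivanova and Szabo, by continuous board tenure (higher first): Ivanova (15 years) before Szabo (7 years).
Delgado and Whitfield are each not a founding director, so the next rule applies.
Delgado and Whitfield are each Executive Director, so the next rule applies.
Among Delgado and Whitfield, by continuous board tenure (higher first): Delgado (19 years) before Whitfield (16 years).
Ruiz and Sorensen both have equity stake 9 percent, so the next rule applies.
Ruiz and Sorensen are each not a founding director, so the next rule applies.
Ruiz and Sorensen are each Lead Independent Director, so the next rule applies.
Among Ruiz and Sorensen, by continuous board tenure (higher first): Ruiz (22 years) before Sorensen (20 years).
Full order: Ivanova, Szabo, Delgado, Whitfield, Ruiz, Sorensen, Amari.

Ivanova, Szabo, Delgado, Whitfield, Ruiz, Sorensen, Amari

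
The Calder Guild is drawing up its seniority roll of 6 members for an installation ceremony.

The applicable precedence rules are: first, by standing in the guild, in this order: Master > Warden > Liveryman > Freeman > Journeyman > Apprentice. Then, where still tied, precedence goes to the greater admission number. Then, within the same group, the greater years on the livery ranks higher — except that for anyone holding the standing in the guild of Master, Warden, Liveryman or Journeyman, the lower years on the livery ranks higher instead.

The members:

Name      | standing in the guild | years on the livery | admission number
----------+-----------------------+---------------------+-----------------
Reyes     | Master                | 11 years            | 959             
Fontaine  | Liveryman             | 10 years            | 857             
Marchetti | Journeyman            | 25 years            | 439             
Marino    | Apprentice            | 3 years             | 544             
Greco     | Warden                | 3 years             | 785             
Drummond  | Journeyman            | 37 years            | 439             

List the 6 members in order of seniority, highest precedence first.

By standing in the guild: Reyes (Master); then Greco (Warden); then Fontaine (Liveryman); then Marchetti and Drummond (Journeyman); then Marino (Apprentice).
Marchetti and Drummond both have admission number 439, so the next rule applies.
Among Marchetti and Drummond, by years on the livery (lower first) (reversed rule for this group): Marchetti (25 years) before Drummond (37 years).
Full order: Reyes, Greco, Fontaine, Marchetti, Drummond, Marino.

Reyes, Greco, Fontaine, Marchetti, Drummond, Marino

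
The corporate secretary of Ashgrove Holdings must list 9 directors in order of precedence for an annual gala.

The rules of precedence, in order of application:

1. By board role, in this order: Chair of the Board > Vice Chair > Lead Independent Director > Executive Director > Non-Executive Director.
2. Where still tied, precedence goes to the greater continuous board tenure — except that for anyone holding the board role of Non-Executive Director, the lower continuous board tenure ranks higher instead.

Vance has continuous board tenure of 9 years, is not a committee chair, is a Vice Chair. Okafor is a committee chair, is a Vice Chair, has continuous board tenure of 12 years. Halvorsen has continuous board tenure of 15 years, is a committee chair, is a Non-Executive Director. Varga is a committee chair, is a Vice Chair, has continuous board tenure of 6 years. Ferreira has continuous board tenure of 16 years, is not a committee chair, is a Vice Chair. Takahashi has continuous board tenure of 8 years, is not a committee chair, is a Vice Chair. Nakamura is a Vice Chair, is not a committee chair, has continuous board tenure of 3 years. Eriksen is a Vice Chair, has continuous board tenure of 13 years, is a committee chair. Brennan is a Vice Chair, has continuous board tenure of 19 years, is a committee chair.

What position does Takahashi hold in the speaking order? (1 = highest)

By board role: Brennan, Ferreira, Eriksen, Okafor, Vance, Takahashi, Varga and Nakamura (Vice Chair); then Halvorsen (Non-Executive Director).
Among Brennan, Ferreira, Eriksen, Okafor, Vance, Takahashi, Varga and Nakamura, by continuous board tenure (higher first): Brennan (19 years) before Ferreira (16 years) before Eriksen (13 years) before Okafor (12 years) before Vance (9 years) before Takahashi (8 years) before Varga (6 years) before Nakamura (3 years).
Order: Brennan, Ferreira, Eriksen, Okafor, Vance, Takahashi, Varga, Nakamura, Halvorsen. So position 6.

6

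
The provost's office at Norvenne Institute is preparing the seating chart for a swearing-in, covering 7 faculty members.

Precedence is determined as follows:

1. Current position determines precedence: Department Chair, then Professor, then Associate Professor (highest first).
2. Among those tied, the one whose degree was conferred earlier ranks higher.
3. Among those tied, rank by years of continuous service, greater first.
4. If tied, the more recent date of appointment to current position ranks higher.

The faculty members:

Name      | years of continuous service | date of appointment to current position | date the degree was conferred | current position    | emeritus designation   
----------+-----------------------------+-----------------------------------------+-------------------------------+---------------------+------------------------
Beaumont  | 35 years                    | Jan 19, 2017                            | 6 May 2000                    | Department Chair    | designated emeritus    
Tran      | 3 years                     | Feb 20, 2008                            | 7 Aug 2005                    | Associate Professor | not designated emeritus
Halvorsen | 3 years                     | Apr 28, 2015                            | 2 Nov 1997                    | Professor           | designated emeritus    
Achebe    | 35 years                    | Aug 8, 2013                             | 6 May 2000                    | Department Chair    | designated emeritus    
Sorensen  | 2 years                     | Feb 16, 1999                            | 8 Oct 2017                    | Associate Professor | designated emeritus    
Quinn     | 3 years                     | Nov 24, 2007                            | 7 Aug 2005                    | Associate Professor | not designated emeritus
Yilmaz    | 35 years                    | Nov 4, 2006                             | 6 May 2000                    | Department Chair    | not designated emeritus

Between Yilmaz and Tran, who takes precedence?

By current position: Beaumont, Achebe and Yilmaz (Department Chair); then Halvorsen (Professor); then Tran, Quinn and Sorensen (Associate Professor).
Beaumont, Achebe and Yilmaz all have date the degree was conferred 6 May 2000, so the next rule applies.
Beaumont, Achebe and Yilmaz all have years of continuous service 35 years, so the next rule applies.
Among Beaumont, Achebe and Yilmaz, by date of appointment to current position (later first): Beaumont (Jan 19, 2017) before Achebe (Aug 8, 2013) before Yilmaz (Nov 4, 2006).
Among Tran, Quinn and Sorensen, by date the degree was conferred (earlier first): Tran and Quinn (7 Aug 2005) before Sorensen (8 Oct 2017).
Tran and Quinn both have years of continuous service 3 years, so the next rule applies.
Among Tran and Quinn, by date of appointment to current position (later first): Tran (Feb 20, 2008) before Quinn (Nov 24, 2007).
So Yilmaz takes precedence.

Yilmaz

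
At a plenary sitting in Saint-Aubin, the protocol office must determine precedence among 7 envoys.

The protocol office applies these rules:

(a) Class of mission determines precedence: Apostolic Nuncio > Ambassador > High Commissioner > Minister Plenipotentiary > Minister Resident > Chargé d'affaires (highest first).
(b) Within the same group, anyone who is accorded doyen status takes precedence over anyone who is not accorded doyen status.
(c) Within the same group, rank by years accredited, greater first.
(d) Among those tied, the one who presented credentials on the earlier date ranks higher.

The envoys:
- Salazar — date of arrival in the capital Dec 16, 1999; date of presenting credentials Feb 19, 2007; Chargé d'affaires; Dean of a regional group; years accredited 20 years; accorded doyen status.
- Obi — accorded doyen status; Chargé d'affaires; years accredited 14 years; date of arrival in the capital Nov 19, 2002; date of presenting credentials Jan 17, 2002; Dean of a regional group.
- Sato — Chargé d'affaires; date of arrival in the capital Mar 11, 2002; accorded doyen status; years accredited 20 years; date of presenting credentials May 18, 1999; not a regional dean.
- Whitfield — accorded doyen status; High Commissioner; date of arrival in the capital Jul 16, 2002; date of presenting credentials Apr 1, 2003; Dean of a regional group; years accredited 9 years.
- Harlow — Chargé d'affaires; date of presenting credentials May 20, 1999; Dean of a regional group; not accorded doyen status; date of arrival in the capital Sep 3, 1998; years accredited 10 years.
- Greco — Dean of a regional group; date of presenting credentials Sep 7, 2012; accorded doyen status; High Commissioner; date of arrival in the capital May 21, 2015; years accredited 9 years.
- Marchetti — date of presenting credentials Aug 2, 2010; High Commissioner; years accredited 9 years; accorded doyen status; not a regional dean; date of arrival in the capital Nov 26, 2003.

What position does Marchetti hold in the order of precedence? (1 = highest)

By class of mission: Whitfield, Marchetti and Greco (High Commissioner); then Sato, Salazar, Obi and Harlow (Chargé d'affaires).
Whitfield, Marchetti and Greco are each accorded doyen status, so the next rule applies.
Whitfield, Marchetti and Greco all have years accredited 9 years, so the next rule applies.
Among Whitfield, Marchetti and Greco, by date of presenting credentials (earlier first): Whitfield (Apr 1, 2003) before Marchetti (Aug 2, 2010) before Greco (Sep 7, 2012).
Among Sato, Salazar, Obi and Harlow, accorded doyen status before not accorded doyen status: Sato, Salazar and Obi (accorded doyen status) before Harlow (not accorded doyen status).
Among Sato, Salazar and Obi, by years accredited (higher first): Sato and Salazar (20 years) before Obi (14 years).
Among Sato and Salazar, by date of presenting credentials (earlier first): Sato (May 18, 1999) before Salazar (Feb 19, 2007).
Order: Whitfield, Marchetti, Greco, Sato, Salazar, Obi, Harlow. So position 2.

2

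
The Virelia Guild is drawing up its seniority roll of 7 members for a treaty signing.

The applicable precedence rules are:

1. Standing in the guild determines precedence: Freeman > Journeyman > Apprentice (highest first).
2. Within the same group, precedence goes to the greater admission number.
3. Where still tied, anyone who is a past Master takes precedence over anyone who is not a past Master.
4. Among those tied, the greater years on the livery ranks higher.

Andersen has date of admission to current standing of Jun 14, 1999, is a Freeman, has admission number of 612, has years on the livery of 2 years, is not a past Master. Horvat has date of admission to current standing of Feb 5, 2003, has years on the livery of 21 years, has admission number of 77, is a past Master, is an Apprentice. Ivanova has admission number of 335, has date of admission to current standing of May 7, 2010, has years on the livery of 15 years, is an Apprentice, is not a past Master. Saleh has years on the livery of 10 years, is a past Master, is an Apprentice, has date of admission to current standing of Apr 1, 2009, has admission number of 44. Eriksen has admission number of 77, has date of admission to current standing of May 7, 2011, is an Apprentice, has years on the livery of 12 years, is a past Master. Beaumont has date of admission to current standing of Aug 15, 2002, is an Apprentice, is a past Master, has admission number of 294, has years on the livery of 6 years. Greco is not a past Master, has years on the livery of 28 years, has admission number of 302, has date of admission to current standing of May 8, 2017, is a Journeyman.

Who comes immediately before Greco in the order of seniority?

Andersen

By standing in the guild: Andersen (Freeman); then Greco (Journeyman); then Ivanova, Beaumont, Horvat, Eriksen and Saleh (Apprentice).
Among Ivanova, Beaumont, Horvat, Eriksen and Saleh, by admission number (higher first): Ivanova (335) before Beaumont (294) before Horvat and Eriksen (77) before Saleh (44).
Horvat and Eriksen are each a past Master, so the next rule applies.
Among Horvat and Eriksen, by years on the livery (higher first): Horvat (21 years) before Eriksen (12 years).
Order: Andersen, Greco, Ivanova, Beaumont, Horvat, Eriksen, Saleh.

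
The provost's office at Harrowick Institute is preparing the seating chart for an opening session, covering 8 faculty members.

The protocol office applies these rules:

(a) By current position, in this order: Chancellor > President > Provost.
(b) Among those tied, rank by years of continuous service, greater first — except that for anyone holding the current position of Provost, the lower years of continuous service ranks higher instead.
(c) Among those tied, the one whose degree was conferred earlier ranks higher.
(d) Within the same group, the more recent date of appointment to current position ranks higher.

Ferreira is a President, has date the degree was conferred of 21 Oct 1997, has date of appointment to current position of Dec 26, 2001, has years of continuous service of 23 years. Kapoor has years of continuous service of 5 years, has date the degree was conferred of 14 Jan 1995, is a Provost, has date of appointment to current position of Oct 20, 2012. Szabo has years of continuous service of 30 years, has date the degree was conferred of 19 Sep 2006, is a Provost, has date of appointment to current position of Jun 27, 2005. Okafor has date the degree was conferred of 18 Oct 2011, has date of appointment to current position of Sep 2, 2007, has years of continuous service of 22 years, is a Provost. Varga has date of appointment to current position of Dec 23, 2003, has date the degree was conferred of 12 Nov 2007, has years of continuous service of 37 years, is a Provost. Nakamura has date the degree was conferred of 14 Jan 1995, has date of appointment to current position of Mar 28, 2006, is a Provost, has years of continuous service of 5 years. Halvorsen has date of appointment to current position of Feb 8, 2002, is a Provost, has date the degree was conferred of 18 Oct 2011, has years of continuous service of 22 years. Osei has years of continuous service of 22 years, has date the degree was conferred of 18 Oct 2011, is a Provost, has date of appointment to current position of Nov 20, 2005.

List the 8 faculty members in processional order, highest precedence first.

By current position: Ferreira (President); then Kapoor, Nakamura, Okafor, Osei, Halvorsen, Szabo and Varga (Provost).
Among Kapoor, Nakamura, Okafor, Osei, Halvorsen, Szabo and Varga, by years of continuous service (lower first) (reversed rule for this group): Kapoor and Nakamura (5 years) before Okafor, Osei and Halvorsen (22 years) before Szabo (30 years) before Varga (37 years).
Kapoor and Nakamura both have date the degree was conferred 14 Jan 1995, so the next rule applies.
Among Kapoor and Nakamura, by date of appointment to current position (later first): Kapoor (Oct 20, 2012) before Nakamura (Mar 28, 2006).
Okafor, Osei and Halvorsen all have date the degree was conferred 18 Oct 2011, so the next rule applies.
Among Okafor, Osei and Halvorsen, by date of appointment to current position (later first): Okafor (Sep 2, 2007) before Osei (Nov 20, 2005) before Halvorsen (Feb 8, 2002).
Full order: Ferreira, Kapoor, Nakamura, Okafor, Osei, Halvorsen, Szabo, Varga.

Ferreira, Kapoor, Nakamura, Okafor, Osei, Halvorsen, Szabo, Varga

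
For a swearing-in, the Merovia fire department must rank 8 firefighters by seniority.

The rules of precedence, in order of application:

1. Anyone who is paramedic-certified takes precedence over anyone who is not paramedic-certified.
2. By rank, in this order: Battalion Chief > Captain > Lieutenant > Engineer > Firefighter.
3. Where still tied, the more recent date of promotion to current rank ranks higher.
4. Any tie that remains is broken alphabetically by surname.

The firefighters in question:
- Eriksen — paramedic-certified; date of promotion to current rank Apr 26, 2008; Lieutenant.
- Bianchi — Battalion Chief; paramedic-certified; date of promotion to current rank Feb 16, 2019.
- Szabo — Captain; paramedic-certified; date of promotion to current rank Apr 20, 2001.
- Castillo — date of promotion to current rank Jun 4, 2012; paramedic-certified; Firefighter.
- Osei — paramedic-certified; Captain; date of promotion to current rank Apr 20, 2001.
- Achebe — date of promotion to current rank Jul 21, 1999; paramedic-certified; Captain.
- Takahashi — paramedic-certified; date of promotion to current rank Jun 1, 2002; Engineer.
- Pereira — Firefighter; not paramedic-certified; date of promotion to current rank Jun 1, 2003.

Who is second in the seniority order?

By the first rule: Bianchi, Osei, Szabo, Achebe, Eriksen, Takahashi and Castillo (each paramedic-certified); then Pereira (not paramedic-certified).
Among Bianchi, Osei, Szabo, Achebe, Eriksen, Takahashi and Castillo, by rank: Bianchi (Battalion Chief) before Osei, Szabo and Achebe (Captain) before Eriksen (Lieutenant) before Takahashi (Engineer) before Castillo (Firefighter).
Among Osei, Szabo and Achebe, by date of promotion to current rank (later first): Osei and Szabo (Apr 20, 2001) before Achebe (Jul 21, 1999).
Among Osei and Szabo, alphabetically by surname: Osei before Szabo.
Order: Bianchi, Osei, Szabo, Achebe, Eriksen, Takahashi, Castillo, Pereira.

Osei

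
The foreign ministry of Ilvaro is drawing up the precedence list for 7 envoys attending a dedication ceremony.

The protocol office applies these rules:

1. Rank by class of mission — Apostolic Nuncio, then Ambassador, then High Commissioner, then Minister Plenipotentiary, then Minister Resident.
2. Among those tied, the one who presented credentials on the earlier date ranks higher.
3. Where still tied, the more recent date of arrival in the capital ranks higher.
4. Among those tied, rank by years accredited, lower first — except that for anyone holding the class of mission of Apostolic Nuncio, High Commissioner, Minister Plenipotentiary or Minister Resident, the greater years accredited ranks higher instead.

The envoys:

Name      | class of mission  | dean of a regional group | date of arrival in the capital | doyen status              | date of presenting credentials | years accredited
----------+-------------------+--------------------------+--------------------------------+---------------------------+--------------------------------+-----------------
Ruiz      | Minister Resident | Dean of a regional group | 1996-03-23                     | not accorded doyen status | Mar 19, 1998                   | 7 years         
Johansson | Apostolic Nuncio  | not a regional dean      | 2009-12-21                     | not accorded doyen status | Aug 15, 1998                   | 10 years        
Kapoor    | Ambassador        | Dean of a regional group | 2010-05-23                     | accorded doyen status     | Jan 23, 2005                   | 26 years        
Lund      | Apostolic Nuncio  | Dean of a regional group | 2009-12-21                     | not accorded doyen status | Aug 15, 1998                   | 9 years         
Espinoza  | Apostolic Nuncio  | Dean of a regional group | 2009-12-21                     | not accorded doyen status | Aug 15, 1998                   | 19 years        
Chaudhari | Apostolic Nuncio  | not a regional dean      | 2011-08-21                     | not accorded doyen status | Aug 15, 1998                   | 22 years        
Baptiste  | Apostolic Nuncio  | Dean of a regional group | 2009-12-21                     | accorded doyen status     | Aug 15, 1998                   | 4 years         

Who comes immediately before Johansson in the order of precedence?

Espinoza

By class of mission: Chaudhari, Espinoza, Johansson, Lund and Baptiste (Apostolic Nuncio); then Kapoor (Ambassador); then Ruiz (Minister Resident).
Chaudhari, Espinoza, Johansson, Lund and Baptiste all have date of presenting credentials Aug 15, 1998, so the next rule applies.
Among Chaudhari, Espinoza, Johansson, Lund and Baptiste, by date of arrival in the capital (later first): Chaudhari (2011-08-21) before Espinoza, Johansson, Lund and Baptiste (2009-12-21).
Among Espinoza, Johansson, Lund and Baptiste, by years accredited (higher first) (reversed rule for this group): Espinoza (19 years) before Johansson (10 years) before Lund (9 years) before Baptiste (4 years).
Order: Chaudhari, Espinoza, Johansson, Lund, Baptiste, Kapoor, Ruiz.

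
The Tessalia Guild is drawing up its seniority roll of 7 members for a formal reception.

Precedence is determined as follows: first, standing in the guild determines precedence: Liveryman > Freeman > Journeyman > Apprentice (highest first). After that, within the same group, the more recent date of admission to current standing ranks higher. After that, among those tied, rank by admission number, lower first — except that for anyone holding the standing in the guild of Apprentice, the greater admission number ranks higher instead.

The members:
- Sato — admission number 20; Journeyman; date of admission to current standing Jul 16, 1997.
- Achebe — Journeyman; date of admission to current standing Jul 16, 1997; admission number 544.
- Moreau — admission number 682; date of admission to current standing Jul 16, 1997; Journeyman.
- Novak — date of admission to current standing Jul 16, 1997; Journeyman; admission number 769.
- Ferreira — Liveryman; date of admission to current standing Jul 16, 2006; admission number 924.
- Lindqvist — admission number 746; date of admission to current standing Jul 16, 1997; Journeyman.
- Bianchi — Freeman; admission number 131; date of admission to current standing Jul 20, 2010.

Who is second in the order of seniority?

Bianchi

By standing in the guild: Ferreira (Liveryman); then Bianchi (Freeman); then Sato, Achebe, Moreau, Lindqvist and Novak (Journeyman).
Sato, Achebe, Moreau, Lindqvist and Novak all have date of admission to current standing Jul 16, 1997, so the next rule applies.
Among Sato, Achebe, Moreau, Lindqvist and Novak, by admission number (lower first): Sato (20) before Achebe (544) before Moreau (682) before Lindqvist (746) before Novak (769).
Order: Ferreira, Bianchi, Sato, Achebe, Moreau, Lindqvist, Novak.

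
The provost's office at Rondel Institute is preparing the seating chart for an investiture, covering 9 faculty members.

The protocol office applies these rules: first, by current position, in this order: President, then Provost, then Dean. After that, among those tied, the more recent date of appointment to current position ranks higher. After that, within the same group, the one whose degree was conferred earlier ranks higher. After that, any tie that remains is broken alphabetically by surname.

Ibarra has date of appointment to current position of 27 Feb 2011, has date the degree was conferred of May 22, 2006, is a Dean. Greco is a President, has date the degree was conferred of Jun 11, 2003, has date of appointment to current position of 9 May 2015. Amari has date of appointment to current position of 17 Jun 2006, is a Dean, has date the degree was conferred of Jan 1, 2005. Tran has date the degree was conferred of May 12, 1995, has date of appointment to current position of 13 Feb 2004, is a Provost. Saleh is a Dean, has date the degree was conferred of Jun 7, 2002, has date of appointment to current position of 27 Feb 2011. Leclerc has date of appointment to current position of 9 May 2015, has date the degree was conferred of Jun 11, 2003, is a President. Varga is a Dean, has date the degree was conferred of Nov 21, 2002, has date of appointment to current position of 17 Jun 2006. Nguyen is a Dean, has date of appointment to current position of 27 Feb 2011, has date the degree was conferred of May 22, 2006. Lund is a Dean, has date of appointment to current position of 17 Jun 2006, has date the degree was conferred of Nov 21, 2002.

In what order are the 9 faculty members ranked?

Greco, Leclerc, Tran, Saleh, Ibarra, Nguyen, Lund, Varga, Amari

By current position: Greco and Leclerc (President); then Tran (Provost); then Saleh, Ibarra, Nguyen, Lund, Varga and Amari (Dean).
Greco and Leclerc both have date of appointment to current position 9 May 2015, so the next rule applies.
Greco and Leclerc both have date the degree was conferred Jun 11, 2003, so the next rule applies.
Among Greco and Leclerc, alphabetically by surname: Greco before Leclerc.
Among Saleh, Ibarra, Nguyen, Lund, Varga and Amari, by date of appointment to current position (later first): Saleh, Ibarra and Nguyen (27 Feb 2011) before Lund, Varga and Amari (17 Jun 2006).
Among Saleh, Ibarra and Nguyen, by date the degree was conferred (earlier first): Saleh (Jun 7, 2002) before Ibarra and Nguyen (May 22, 2006).
Among Ibarra and Nguyen, alphabetically by surname: Ibarra before Nguyen.
Among Lund, Varga and Amari, by date the degree was conferred (earlier first): Lund and Varga (Nov 21, 2002) before Amari (Jan 1, 2005).
Among Lund and Varga, alphabetically by surname: Lund before Varga.
Full order: Greco, Leclerc, Tran, Saleh, Ibarra, Nguyen, Lund, Varga, Amari.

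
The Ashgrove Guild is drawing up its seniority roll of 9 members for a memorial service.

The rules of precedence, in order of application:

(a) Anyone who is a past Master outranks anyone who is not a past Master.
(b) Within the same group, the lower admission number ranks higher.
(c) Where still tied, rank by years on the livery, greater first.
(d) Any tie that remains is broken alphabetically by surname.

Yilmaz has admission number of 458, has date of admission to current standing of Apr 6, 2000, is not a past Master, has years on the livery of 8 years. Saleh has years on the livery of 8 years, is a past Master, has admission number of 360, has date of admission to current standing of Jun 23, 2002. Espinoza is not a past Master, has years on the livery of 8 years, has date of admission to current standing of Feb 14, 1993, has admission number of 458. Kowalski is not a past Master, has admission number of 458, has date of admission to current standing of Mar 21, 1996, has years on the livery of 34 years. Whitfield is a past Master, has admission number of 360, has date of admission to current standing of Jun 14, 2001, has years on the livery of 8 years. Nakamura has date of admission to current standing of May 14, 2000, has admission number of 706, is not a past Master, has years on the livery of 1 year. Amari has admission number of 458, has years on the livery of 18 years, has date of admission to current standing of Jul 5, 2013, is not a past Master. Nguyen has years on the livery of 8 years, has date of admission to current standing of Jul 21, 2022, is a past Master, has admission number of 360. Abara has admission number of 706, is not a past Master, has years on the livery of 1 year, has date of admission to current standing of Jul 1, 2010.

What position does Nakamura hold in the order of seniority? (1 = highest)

9

By the first rule: Nguyen, Saleh and Whitfield (each a past Master); then Kowalski, Amari, Espinoza, Yilmaz, Abara and Nakamura (each not a past Master).
Nguyen, Saleh and Whitfield all have admission number 360, so the next rule applies.
Nguyen, Saleh and Whitfield all have years on the livery 8 years, so the next rule applies.
Among Nguyen, Saleh and Whitfield, alphabetically by surname: Nguyen before Saleh before Whitfield.
Among Kowalski, Amari, Espinoza, Yilmaz, Abara and Nakamura, by admission number (lower first): Kowalski, Amari, Espinoza and Yilmaz (458) before Abara and Nakamura (706).
Among Kowalski, Amari, Espinoza and Yilmaz, by years on the livery (higher first): Kowalski (34 years) before Amari (18 years) before Espinoza and Yilmaz (8 years).
Among Espinoza and Yilmaz, alphabetically by surname: Espinoza before Yilmaz.
Abara and Nakamura both have years on the livery 1 year, so the next rule applies.
Among Abara and Nakamura, alphabetically by surname: Abara before Nakamura.
Order: Nguyen, Saleh, Whitfield, Kowalski, Amari, Espinoza, Yilmaz, Abara, Nakamura. So position 9.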